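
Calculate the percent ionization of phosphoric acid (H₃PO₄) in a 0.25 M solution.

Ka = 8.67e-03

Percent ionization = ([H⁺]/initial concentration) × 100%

Using Ka equilibrium: x² + Ka×x - Ka×C = 0. Solving: [H⁺] = 4.2423e-02. Percent = (4.2423e-02/0.25) × 100

Percent ionization = 17%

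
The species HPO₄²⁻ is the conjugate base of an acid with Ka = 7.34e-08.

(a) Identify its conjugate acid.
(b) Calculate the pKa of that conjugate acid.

(a) The conjugate acid is formed by adding one H⁺ to HPO₄²⁻, giving H₂PO₄⁻. (b) pKa = -log(Ka) = -log(7.34e-08) = 7.13.

Conjugate acid: H₂PO₄⁻; pK_a = 7.13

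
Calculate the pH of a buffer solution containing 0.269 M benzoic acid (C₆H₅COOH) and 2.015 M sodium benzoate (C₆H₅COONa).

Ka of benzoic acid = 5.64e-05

pKa = -log(5.64e-05) = 4.25. pH = pKa + log([A⁻]/[HA]) = 4.25 + log(2.015/0.269)

pH = 5.12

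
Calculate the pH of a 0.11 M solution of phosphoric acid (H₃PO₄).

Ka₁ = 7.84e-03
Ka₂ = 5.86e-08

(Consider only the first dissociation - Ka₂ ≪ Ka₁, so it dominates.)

First dissociation dominates. From Ka₁ = [H⁺][HA⁻]/[H₂A], x² + Ka₁·x − Ka₁·C = 0 with C = 0.11 M and Ka₁ = 7.84e-03. Solving: [H⁺] = (−Ka₁ + √(Ka₁² + 4·Ka₁·C)) / 2 = 2.5707e-02 M. pH = -log(2.5707e-02) = 1.59.

pH = 1.59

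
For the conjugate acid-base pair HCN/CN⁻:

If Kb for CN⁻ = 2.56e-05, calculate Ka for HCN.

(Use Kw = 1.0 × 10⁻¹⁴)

For a conjugate pair Ka × Kb = Kw, so Ka = Kw/Kb = 1.0 × 10⁻¹⁴ / 2.56e-05 = 3.91e-10.

K_a = 3.91e-10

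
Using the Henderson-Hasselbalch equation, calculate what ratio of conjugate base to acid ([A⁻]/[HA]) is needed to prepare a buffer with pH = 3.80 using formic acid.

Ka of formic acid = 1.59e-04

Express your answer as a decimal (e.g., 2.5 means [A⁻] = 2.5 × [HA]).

pKa = -log(1.59e-04) = 3.7986. pH = pKa + log([A⁻]/[HA]), so log([A⁻]/[HA]) = pH − pKa = 3.80 − 3.7986 = 0.0014. [A⁻]/[HA] = 10^(0.0014) = 1.00

[A⁻]/[HA] = 1.00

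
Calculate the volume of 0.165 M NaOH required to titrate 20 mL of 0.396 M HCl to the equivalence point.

At equivalence: moles acid = moles base. moles HCl = 0.396 × 20/1000 = 0.00792 mol. V_base = moles / 0.165 × 1000 = 48.0 mL.

V_{base} = 48.0 mL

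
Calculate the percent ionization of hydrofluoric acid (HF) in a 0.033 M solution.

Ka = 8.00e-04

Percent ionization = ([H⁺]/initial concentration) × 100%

Using Ka equilibrium: x² + Ka×x - Ka×C = 0. Solving: [H⁺] = 4.7536e-03. Percent = (4.7536e-03/0.033) × 100

Percent ionization = 14.4%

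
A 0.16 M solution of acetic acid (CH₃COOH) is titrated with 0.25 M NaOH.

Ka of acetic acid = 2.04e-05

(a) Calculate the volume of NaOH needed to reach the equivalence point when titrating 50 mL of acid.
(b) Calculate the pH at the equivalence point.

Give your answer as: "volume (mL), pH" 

moles acid = 0.16 × 50/1000 = 0.008 mol; V_base = moles/0.25 × 1000 = 32.0 mL. At equivalence only the conjugate base is present: [A⁻] = 0.008/0.082 = 9.7561e-02 M. Kb = Kw/Ka = 4.90e-10; [OH⁻] = √(Kb × [A⁻]) = 6.9155e-06; pOH = 5.16; pH = 14 - pOH = 8.84.

V = 32.0 mL, pH = 8.84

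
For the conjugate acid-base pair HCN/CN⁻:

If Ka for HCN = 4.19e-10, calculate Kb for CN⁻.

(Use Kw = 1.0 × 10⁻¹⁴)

For a conjugate pair Ka × Kb = Kw, so Kb = Kw/Ka = 1.0 × 10⁻¹⁴ / 4.19e-10 = 2.39e-05.

K_b = 2.39e-05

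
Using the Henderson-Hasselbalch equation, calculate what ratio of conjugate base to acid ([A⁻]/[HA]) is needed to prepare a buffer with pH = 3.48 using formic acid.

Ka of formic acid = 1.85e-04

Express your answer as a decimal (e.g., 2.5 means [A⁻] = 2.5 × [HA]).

pKa = -log(1.85e-04) = 3.7328. pH = pKa + log([A⁻]/[HA]), so log([A⁻]/[HA]) = pH − pKa = 3.48 − 3.7328 = -0.2528. [A⁻]/[HA] = 10^(-0.2528) = 0.559

[A⁻]/[HA] = 0.559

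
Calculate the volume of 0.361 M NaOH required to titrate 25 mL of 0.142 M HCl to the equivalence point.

At equivalence: moles acid = moles base. moles HCl = 0.142 × 25/1000 = 0.00355 mol. V_base = moles / 0.361 × 1000 = 9.8 mL.

V_{base} = 9.8 mL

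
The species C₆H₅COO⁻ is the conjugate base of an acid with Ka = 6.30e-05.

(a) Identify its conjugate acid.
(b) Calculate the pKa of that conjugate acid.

(a) The conjugate acid is formed by adding one H⁺ to C₆H₅COO⁻, giving C₆H₅COOH. (b) pKa = -log(Ka) = -log(6.30e-05) = 4.20.

Conjugate acid: C₆H₅COOH; pK_a = 4.20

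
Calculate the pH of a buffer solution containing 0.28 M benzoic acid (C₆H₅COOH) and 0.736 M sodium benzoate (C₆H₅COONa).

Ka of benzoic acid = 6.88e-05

pKa = -log(6.88e-05) = 4.16. pH = pKa + log([A⁻]/[HA]) = 4.16 + log(0.736/0.28)

pH = 4.58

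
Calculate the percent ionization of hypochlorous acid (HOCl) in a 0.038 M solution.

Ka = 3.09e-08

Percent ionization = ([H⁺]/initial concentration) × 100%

Using Ka equilibrium: x² + Ka×x - Ka×C = 0. Solving: [H⁺] = 3.4251e-05. Percent = (3.4251e-05/0.038) × 100

Percent ionization = 0.0901%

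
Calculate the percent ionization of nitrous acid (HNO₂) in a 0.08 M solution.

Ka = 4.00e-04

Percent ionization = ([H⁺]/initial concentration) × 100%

Using Ka equilibrium: x² + Ka×x - Ka×C = 0. Solving: [H⁺] = 5.4604e-03. Percent = (5.4604e-03/0.08) × 100

Percent ionization = 6.83%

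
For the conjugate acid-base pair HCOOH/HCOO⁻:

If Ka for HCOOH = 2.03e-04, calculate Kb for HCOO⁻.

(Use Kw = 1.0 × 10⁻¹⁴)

For a conjugate pair Ka × Kb = Kw, so Kb = Kw/Ka = 1.0 × 10⁻¹⁴ / 2.03e-04 = 4.93e-11.

K_b = 4.93e-11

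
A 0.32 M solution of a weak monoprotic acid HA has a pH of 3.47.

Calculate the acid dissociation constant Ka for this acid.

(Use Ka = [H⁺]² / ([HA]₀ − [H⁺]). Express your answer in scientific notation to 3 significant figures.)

[H⁺] = 10^(−pH) = 10^(−3.47) = 3.388e-04 M. For HA ⇌ H⁺ + A⁻, Ka = [H⁺][A⁻]/[HA] = [H⁺]² / ([HA]₀ − [H⁺]) = (3.388e-04)² / (0.32 − 3.388e-04) = 3.59e-07.

K_a = 3.59e-07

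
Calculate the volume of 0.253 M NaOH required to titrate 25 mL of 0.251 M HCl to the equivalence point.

At equivalence: moles acid = moles base. moles HCl = 0.251 × 25/1000 = 0.006275 mol. V_base = moles / 0.253 × 1000 = 24.8 mL.

V_{base} = 24.8 mL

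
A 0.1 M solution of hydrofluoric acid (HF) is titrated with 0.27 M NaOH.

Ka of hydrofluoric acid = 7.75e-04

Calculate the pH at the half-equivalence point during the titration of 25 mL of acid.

At half-equivalence [HA] = [A⁻], so Henderson-Hasselbalch gives pH = pKa = -log(7.75e-04) = 3.11.

pH = pKa = 3.11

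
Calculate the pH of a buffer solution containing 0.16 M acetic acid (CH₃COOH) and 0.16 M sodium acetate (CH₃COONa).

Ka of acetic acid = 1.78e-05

pKa = -log(1.78e-05) = 4.75. pH = pKa + log([A⁻]/[HA]) = 4.75 + log(0.16/0.16)

pH = 4.75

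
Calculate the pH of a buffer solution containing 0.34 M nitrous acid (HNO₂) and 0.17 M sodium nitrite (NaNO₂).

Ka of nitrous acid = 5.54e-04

pKa = -log(5.54e-04) = 3.26. pH = pKa + log([A⁻]/[HA]) = 3.26 + log(0.17/0.34)

pH = 2.96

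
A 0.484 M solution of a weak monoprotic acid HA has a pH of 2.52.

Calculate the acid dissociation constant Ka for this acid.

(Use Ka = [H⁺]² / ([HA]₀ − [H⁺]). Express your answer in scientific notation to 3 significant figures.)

[H⁺] = 10^(−pH) = 10^(−2.52) = 3.020e-03 M. For HA ⇌ H⁺ + A⁻, Ka = [H⁺][A⁻]/[HA] = [H⁺]² / ([HA]₀ − [H⁺]) = (3.020e-03)² / (0.484 − 3.020e-03) = 1.90e-05.

K_a = 1.90e-05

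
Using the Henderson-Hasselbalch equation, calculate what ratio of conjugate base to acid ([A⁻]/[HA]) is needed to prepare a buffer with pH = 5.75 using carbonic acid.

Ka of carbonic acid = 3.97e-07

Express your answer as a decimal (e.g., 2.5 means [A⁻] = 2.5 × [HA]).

pKa = -log(3.97e-07) = 6.4012. pH = pKa + log([A⁻]/[HA]), so log([A⁻]/[HA]) = pH − pKa = 5.75 − 6.4012 = -0.6512. [A⁻]/[HA] = 10^(-0.6512) = 0.223

[A⁻]/[HA] = 0.223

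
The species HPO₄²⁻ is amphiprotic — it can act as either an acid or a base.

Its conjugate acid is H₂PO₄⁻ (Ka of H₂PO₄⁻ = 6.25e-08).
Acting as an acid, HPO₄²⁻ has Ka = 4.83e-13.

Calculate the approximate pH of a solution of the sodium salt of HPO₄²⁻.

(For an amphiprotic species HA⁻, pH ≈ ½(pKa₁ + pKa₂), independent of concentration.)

pKa₁ = -log(6.25e-08) = 7.20; pKa₂ = -log(4.83e-13) = 12.32. For an amphiprotic species, pH ≈ ½(pKa₁ + pKa₂) = ½(7.20 + 12.32) = 9.76.

pH = 9.76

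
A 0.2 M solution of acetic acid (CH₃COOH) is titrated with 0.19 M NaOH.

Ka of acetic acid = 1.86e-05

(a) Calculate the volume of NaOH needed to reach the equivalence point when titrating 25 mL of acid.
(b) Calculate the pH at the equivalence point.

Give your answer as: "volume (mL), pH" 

moles acid = 0.2 × 25/1000 = 0.005 mol; V_base = moles/0.19 × 1000 = 26.3 mL. At equivalence only the conjugate base is present: [A⁻] = 0.005/0.051 = 9.7436e-02 M. Kb = Kw/Ka = 5.38e-10; [OH⁻] = √(Kb × [A⁻]) = 7.2377e-06; pOH = 5.14; pH = 14 - pOH = 8.86.

V = 26.3 mL, pH = 8.86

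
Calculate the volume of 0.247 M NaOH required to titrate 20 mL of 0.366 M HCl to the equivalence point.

At equivalence: moles acid = moles base. moles HCl = 0.366 × 20/1000 = 0.00732 mol. V_base = moles / 0.247 × 1000 = 29.6 mL.

V_{base} = 29.6 mL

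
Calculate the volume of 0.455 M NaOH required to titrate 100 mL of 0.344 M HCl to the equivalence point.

At equivalence: moles acid = moles base. moles HCl = 0.344 × 100/1000 = 0.0344 mol. V_base = moles / 0.455 × 1000 = 75.6 mL.

V_{base} = 75.6 mL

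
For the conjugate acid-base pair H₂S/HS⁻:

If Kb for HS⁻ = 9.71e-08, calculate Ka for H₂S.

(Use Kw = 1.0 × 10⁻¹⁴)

For a conjugate pair Ka × Kb = Kw, so Ka = Kw/Kb = 1.0 × 10⁻¹⁴ / 9.71e-08 = 1.03e-07.

K_a = 1.03e-07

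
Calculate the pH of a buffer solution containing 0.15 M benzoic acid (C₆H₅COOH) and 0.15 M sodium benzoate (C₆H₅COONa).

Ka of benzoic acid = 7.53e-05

pKa = -log(7.53e-05) = 4.12. pH = pKa + log([A⁻]/[HA]) = 4.12 + log(0.15/0.15)

pH = 4.12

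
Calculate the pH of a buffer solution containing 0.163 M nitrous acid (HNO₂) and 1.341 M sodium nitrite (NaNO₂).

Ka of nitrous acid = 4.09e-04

pKa = -log(4.09e-04) = 3.39. pH = pKa + log([A⁻]/[HA]) = 3.39 + log(1.341/0.163)

pH = 4.30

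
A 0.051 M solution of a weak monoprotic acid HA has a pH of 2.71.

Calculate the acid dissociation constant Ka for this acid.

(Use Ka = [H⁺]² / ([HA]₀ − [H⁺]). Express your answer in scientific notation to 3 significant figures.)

[H⁺] = 10^(−pH) = 10^(−2.71) = 1.950e-03 M. For HA ⇌ H⁺ + A⁻, Ka = [H⁺][A⁻]/[HA] = [H⁺]² / ([HA]₀ − [H⁺]) = (1.950e-03)² / (0.051 − 1.950e-03) = 7.75e-05.

K_a = 7.75e-05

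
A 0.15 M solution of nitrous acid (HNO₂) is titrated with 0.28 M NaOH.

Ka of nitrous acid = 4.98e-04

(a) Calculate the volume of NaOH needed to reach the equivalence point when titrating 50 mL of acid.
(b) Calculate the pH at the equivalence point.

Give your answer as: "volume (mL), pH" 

moles acid = 0.15 × 50/1000 = 0.0075 mol; V_base = moles/0.28 × 1000 = 26.8 mL. At equivalence only the conjugate base is present: [A⁻] = 0.0075/0.077 = 9.7674e-02 M. Kb = Kw/Ka = 2.01e-11; [OH⁻] = √(Kb × [A⁻]) = 1.4005e-06; pOH = 5.85; pH = 14 - pOH = 8.15.

V = 26.8 mL, pH = 8.15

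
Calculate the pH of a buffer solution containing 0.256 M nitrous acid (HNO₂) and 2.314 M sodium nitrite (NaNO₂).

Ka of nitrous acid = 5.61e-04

pKa = -log(5.61e-04) = 3.25. pH = pKa + log([A⁻]/[HA]) = 3.25 + log(2.314/0.256)

pH = 4.21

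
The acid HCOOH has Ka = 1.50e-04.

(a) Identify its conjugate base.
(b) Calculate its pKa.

(a) The conjugate base is formed by removing one H⁺ from HCOOH, giving HCOO⁻. (b) pKa = -log(Ka) = -log(1.50e-04) = 3.82.

Conjugate base: HCOO⁻; pK_a = 3.82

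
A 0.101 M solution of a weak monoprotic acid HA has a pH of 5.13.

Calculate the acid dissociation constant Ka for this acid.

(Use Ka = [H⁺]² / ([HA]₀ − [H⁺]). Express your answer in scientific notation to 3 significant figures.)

[H⁺] = 10^(−pH) = 10^(−5.13) = 7.413e-06 M. For HA ⇌ H⁺ + A⁻, Ka = [H⁺][A⁻]/[HA] = [H⁺]² / ([HA]₀ − [H⁺]) = (7.413e-06)² / (0.101 − 7.413e-06) = 5.44e-10.

K_a = 5.44e-10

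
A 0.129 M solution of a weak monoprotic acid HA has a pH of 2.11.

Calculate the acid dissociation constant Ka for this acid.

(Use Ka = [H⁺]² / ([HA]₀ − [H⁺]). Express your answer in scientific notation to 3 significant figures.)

[H⁺] = 10^(−pH) = 10^(−2.11) = 7.762e-03 M. For HA ⇌ H⁺ + A⁻, Ka = [H⁺][A⁻]/[HA] = [H⁺]² / ([HA]₀ − [H⁺]) = (7.762e-03)² / (0.129 − 7.762e-03) = 4.97e-04.

K_a = 4.97e-04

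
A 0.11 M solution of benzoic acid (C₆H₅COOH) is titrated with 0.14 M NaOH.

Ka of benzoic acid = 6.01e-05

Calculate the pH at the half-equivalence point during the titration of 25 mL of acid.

At half-equivalence [HA] = [A⁻], so Henderson-Hasselbalch gives pH = pKa = -log(6.01e-05) = 4.22.

pH = pKa = 4.22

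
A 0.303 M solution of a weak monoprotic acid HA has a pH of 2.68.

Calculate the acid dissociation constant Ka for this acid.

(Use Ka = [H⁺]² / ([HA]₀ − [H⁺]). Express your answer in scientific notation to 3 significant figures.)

[H⁺] = 10^(−pH) = 10^(−2.68) = 2.089e-03 M. For HA ⇌ H⁺ + A⁻, Ka = [H⁺][A⁻]/[HA] = [H⁺]² / ([HA]₀ − [H⁺]) = (2.089e-03)² / (0.303 − 2.089e-03) = 1.45e-05.

K_a = 1.45e-05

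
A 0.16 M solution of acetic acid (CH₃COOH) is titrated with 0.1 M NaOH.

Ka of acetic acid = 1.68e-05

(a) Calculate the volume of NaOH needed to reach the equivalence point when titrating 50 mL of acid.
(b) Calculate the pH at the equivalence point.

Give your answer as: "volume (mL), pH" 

moles acid = 0.16 × 50/1000 = 0.008 mol; V_base = moles/0.1 × 1000 = 80.0 mL. At equivalence only the conjugate base is present: [A⁻] = 0.008/0.130 = 6.1538e-02 M. Kb = Kw/Ka = 5.95e-10; [OH⁻] = √(Kb × [A⁻]) = 6.0523e-06; pOH = 5.22; pH = 14 - pOH = 8.78.

V = 80.0 mL, pH = 8.78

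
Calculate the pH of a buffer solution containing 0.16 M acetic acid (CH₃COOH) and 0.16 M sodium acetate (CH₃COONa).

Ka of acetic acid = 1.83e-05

pKa = -log(1.83e-05) = 4.74. pH = pKa + log([A⁻]/[HA]) = 4.74 + log(0.16/0.16)

pH = 4.74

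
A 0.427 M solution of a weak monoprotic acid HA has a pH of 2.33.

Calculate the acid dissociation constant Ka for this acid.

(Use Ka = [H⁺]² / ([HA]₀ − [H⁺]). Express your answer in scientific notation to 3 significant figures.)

[H⁺] = 10^(−pH) = 10^(−2.33) = 4.677e-03 M. For HA ⇌ H⁺ + A⁻, Ka = [H⁺][A⁻]/[HA] = [H⁺]² / ([HA]₀ − [H⁺]) = (4.677e-03)² / (0.427 − 4.677e-03) = 5.18e-05.

K_a = 5.18e-05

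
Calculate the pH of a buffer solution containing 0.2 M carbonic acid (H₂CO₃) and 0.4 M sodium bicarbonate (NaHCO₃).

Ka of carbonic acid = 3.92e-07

pKa = -log(3.92e-07) = 6.41. pH = pKa + log([A⁻]/[HA]) = 6.41 + log(0.4/0.2)

pH = 6.71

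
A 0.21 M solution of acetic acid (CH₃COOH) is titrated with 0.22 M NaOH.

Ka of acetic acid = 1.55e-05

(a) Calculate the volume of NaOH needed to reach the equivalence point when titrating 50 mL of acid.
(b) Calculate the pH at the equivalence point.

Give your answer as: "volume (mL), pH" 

moles acid = 0.21 × 50/1000 = 0.0105 mol; V_base = moles/0.22 × 1000 = 47.7 mL. At equivalence only the conjugate base is present: [A⁻] = 0.0105/0.098 = 1.0744e-01 M. Kb = Kw/Ka = 6.45e-10; [OH⁻] = √(Kb × [A⁻]) = 8.3257e-06; pOH = 5.08; pH = 14 - pOH = 8.92.

V = 47.7 mL, pH = 8.92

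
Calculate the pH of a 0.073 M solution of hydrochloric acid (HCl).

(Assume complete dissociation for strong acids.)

[H⁺] = 0.073 M for strong acid. pH = -log[H⁺] = -log(0.073)

pH = 1.14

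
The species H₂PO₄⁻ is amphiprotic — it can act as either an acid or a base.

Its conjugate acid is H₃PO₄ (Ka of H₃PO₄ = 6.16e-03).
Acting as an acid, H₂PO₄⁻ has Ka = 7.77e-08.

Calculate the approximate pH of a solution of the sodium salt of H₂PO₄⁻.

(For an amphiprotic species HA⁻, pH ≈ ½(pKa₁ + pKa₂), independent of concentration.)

pKa₁ = -log(6.16e-03) = 2.21; pKa₂ = -log(7.77e-08) = 7.11. For an amphiprotic species, pH ≈ ½(pKa₁ + pKa₂) = ½(2.21 + 7.11) = 4.66.

pH = 4.66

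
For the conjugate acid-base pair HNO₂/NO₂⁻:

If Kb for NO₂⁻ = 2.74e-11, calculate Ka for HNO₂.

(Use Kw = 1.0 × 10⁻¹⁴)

For a conjugate pair Ka × Kb = Kw, so Ka = Kw/Kb = 1.0 × 10⁻¹⁴ / 2.74e-11 = 3.65e-04.

K_a = 3.65e-04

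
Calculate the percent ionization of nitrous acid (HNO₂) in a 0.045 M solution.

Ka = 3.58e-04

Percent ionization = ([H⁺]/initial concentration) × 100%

Using Ka equilibrium: x² + Ka×x - Ka×C = 0. Solving: [H⁺] = 3.8387e-03. Percent = (3.8387e-03/0.045) × 100

Percent ionization = 8.53%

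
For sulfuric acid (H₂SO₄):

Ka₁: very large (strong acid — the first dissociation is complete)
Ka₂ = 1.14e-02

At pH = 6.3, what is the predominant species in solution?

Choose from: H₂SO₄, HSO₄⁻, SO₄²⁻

The first dissociation is complete, so H₂SO₄ itself is never the predominant species in water; pKa₂ = -log(1.14e-02) = 1.94. For a polyprotic acid the predominant species crosses at each pKa: below pKa_n the protonated form dominates, above it the deprotonated form does. At pH = 6.3, the predominant species is SO₄²⁻.

SO₄²⁻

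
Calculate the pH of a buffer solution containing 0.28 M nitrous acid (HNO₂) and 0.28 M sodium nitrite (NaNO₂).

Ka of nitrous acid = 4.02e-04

pKa = -log(4.02e-04) = 3.40. pH = pKa + log([A⁻]/[HA]) = 3.40 + log(0.28/0.28)

pH = 3.40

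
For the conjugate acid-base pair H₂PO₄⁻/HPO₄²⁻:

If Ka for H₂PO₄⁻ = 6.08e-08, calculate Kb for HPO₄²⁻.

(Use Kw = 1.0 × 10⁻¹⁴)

For a conjugate pair Ka × Kb = Kw, so Kb = Kw/Ka = 1.0 × 10⁻¹⁴ / 6.08e-08 = 1.64e-07.

K_b = 1.64e-07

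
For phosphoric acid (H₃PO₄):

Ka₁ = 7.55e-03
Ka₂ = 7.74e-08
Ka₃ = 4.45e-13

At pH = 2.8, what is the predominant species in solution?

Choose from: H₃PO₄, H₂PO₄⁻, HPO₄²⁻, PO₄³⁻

pKa₁ = 2.12, pKa₂ = 7.11, pKa₃ = 12.35. For a polyprotic acid the predominant species crosses at each pKa: below pKa_n the protonated form dominates, above it the deprotonated form does. At pH = 2.8, the predominant species is H₂PO₄⁻.

H₂PO₄⁻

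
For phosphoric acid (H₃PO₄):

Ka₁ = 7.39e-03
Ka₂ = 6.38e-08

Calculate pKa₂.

pKa₂ = -log(Ka₂) = -log(6.38e-08) = 7.20.

pK_{a2} = 7.20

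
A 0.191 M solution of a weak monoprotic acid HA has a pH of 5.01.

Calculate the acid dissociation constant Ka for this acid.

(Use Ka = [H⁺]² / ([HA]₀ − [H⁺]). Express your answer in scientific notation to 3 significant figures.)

[H⁺] = 10^(−pH) = 10^(−5.01) = 9.772e-06 M. For HA ⇌ H⁺ + A⁻, Ka = [H⁺][A⁻]/[HA] = [H⁺]² / ([HA]₀ − [H⁺]) = (9.772e-06)² / (0.191 − 9.772e-06) = 5.00e-10.

K_a = 5.00e-10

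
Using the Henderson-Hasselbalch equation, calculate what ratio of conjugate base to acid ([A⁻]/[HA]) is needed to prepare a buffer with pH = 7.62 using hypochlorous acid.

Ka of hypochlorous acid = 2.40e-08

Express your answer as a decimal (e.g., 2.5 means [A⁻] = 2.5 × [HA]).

pKa = -log(2.40e-08) = 7.6198. pH = pKa + log([A⁻]/[HA]), so log([A⁻]/[HA]) = pH − pKa = 7.62 − 7.6198 = 0.0002. [A⁻]/[HA] = 10^(0.0002) = 1.00

[A⁻]/[HA] = 1.00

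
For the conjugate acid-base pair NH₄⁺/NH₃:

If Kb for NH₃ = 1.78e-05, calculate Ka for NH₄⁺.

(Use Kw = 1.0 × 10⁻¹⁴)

For a conjugate pair Ka × Kb = Kw, so Ka = Kw/Kb = 1.0 × 10⁻¹⁴ / 1.78e-05 = 5.62e-10.

K_a = 5.62e-10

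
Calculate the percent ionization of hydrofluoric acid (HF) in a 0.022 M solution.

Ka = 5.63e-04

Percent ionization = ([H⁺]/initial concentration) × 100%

Using Ka equilibrium: x² + Ka×x - Ka×C = 0. Solving: [H⁺] = 3.2491e-03. Percent = (3.2491e-03/0.022) × 100

Percent ionization = 14.8%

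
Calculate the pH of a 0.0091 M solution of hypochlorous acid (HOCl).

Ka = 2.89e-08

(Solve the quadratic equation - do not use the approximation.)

x² + Ka×x - Ka×C = 0. Using quadratic formula: [H⁺] = 1.6203e-05

pH = 4.79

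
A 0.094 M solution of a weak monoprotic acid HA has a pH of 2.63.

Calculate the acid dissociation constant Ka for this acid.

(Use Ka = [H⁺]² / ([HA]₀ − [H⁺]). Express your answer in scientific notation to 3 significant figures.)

[H⁺] = 10^(−pH) = 10^(−2.63) = 2.344e-03 M. For HA ⇌ H⁺ + A⁻, Ka = [H⁺][A⁻]/[HA] = [H⁺]² / ([HA]₀ − [H⁺]) = (2.344e-03)² / (0.094 − 2.344e-03) = 6.00e-05.

K_a = 6.00e-05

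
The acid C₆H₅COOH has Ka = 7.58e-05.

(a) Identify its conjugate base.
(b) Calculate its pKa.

(a) The conjugate base is formed by removing one H⁺ from C₆H₅COOH, giving C₆H₅COO⁻. (b) pKa = -log(Ka) = -log(7.58e-05) = 4.12.

Conjugate base: C₆H₅COO⁻; pK_a = 4.12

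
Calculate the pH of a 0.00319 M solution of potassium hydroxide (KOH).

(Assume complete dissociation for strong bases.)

[OH⁻] = 0.00319 M for strong base. pOH = -log[OH⁻] = 2.50, pH = 14 - pOH

pH = 11.50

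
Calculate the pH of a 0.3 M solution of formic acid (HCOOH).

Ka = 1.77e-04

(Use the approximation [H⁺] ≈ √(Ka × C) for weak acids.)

[H⁺] = √(Ka × C) = √(1.77e-04 × 0.3) = 7.2870e-03. pH = -log(7.2870e-03)

pH = 2.14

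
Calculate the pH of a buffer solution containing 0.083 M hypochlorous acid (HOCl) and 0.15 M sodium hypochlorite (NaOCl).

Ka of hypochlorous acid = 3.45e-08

pKa = -log(3.45e-08) = 7.46. pH = pKa + log([A⁻]/[HA]) = 7.46 + log(0.15/0.083)

pH = 7.72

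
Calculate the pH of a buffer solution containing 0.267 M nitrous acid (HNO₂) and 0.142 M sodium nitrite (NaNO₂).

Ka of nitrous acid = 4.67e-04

pKa = -log(4.67e-04) = 3.33. pH = pKa + log([A⁻]/[HA]) = 3.33 + log(0.142/0.267)

pH = 3.06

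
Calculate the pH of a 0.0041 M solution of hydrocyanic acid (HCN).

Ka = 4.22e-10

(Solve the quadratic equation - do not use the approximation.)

x² + Ka×x - Ka×C = 0. Using quadratic formula: [H⁺] = 1.3152e-06

pH = 5.88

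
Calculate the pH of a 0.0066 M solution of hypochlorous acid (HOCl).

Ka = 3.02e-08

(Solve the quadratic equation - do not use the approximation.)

x² + Ka×x - Ka×C = 0. Using quadratic formula: [H⁺] = 1.4103e-05

pH = 4.85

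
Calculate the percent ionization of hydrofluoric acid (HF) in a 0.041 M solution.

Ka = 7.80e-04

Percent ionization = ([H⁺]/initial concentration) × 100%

Using Ka equilibrium: x² + Ka×x - Ka×C = 0. Solving: [H⁺] = 5.2785e-03. Percent = (5.2785e-03/0.041) × 100

Percent ionization = 12.9%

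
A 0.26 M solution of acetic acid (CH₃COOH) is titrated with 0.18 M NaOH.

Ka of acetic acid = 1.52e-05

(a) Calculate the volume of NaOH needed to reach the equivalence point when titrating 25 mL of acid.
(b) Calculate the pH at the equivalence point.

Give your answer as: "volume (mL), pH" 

moles acid = 0.26 × 25/1000 = 0.0065 mol; V_base = moles/0.18 × 1000 = 36.1 mL. At equivalence only the conjugate base is present: [A⁻] = 0.0065/0.061 = 1.0636e-01 M. Kb = Kw/Ka = 6.58e-10; [OH⁻] = √(Kb × [A⁻]) = 8.3652e-06; pOH = 5.08; pH = 14 - pOH = 8.92.

V = 36.1 mL, pH = 8.92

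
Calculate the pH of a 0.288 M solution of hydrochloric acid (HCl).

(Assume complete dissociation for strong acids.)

[H⁺] = 0.288 M for strong acid. pH = -log[H⁺] = -log(0.288)

pH = 0.54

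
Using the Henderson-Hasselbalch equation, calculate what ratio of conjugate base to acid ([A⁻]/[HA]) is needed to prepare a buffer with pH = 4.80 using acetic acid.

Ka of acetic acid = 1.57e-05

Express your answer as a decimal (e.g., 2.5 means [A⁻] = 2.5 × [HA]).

pKa = -log(1.57e-05) = 4.8041. pH = pKa + log([A⁻]/[HA]), so log([A⁻]/[HA]) = pH − pKa = 4.80 − 4.8041 = -0.0041. [A⁻]/[HA] = 10^(-0.0041) = 0.991

[A⁻]/[HA] = 0.991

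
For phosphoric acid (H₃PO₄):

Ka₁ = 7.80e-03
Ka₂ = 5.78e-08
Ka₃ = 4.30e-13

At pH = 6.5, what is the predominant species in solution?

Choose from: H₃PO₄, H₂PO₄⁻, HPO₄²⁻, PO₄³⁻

pKa₁ = 2.11, pKa₂ = 7.24, pKa₃ = 12.37. For a polyprotic acid the predominant species crosses at each pKa: below pKa_n the protonated form dominates, above it the deprotonated form does. At pH = 6.5, the predominant species is H₂PO₄⁻.

H₂PO₄⁻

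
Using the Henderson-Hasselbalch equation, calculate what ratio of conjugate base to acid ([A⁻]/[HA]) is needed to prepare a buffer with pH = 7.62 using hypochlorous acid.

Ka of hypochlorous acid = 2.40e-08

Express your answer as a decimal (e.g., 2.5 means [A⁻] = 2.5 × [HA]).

pKa = -log(2.40e-08) = 7.6198. pH = pKa + log([A⁻]/[HA]), so log([A⁻]/[HA]) = pH − pKa = 7.62 − 7.6198 = 0.0002. [A⁻]/[HA] = 10^(0.0002) = 1.00

[A⁻]/[HA] = 1.00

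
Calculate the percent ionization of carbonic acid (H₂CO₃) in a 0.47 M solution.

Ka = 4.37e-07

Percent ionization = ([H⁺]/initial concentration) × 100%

Using Ka equilibrium: x² + Ka×x - Ka×C = 0. Solving: [H⁺] = 4.5298e-04. Percent = (4.5298e-04/0.47) × 100

Percent ionization = 0.0964%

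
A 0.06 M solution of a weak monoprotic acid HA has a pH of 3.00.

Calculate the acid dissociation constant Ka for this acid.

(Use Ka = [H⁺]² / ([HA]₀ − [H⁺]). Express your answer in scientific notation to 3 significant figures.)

[H⁺] = 10^(−pH) = 10^(−3.00) = 1.000e-03 M. For HA ⇌ H⁺ + A⁻, Ka = [H⁺][A⁻]/[HA] = [H⁺]² / ([HA]₀ − [H⁺]) = (1.000e-03)² / (0.06 − 1.000e-03) = 1.69e-05.

K_a = 1.69e-05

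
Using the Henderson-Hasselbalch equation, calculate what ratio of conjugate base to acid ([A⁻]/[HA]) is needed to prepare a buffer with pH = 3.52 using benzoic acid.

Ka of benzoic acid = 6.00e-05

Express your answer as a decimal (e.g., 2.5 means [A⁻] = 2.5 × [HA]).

pKa = -log(6.00e-05) = 4.2218. pH = pKa + log([A⁻]/[HA]), so log([A⁻]/[HA]) = pH − pKa = 3.52 − 4.2218 = -0.7018. [A⁻]/[HA] = 10^(-0.7018) = 0.199

[A⁻]/[HA] = 0.199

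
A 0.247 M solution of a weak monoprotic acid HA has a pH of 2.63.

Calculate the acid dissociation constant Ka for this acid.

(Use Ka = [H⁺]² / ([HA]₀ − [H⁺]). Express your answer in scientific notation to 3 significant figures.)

[H⁺] = 10^(−pH) = 10^(−2.63) = 2.344e-03 M. For HA ⇌ H⁺ + A⁻, Ka = [H⁺][A⁻]/[HA] = [H⁺]² / ([HA]₀ − [H⁺]) = (2.344e-03)² / (0.247 − 2.344e-03) = 2.25e-05.

K_a = 2.25e-05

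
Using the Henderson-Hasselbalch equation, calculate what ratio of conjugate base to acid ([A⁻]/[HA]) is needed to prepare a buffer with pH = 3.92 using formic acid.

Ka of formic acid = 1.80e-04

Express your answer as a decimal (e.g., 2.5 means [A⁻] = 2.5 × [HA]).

pKa = -log(1.80e-04) = 3.7447. pH = pKa + log([A⁻]/[HA]), so log([A⁻]/[HA]) = pH − pKa = 3.92 − 3.7447 = 0.1753. [A⁻]/[HA] = 10^(0.1753) = 1.50

[A⁻]/[HA] = 1.50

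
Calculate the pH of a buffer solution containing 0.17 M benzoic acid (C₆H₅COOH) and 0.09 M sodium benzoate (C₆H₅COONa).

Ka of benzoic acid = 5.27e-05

pKa = -log(5.27e-05) = 4.28. pH = pKa + log([A⁻]/[HA]) = 4.28 + log(0.09/0.17)

pH = 4.00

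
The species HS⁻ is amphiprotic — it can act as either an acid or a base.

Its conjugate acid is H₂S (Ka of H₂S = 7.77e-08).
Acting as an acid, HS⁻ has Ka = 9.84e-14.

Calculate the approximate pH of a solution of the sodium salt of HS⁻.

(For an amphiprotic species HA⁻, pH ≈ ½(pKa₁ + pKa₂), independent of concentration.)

pKa₁ = -log(7.77e-08) = 7.11; pKa₂ = -log(9.84e-14) = 13.01. For an amphiprotic species, pH ≈ ½(pKa₁ + pKa₂) = ½(7.11 + 13.01) = 10.06.

pH = 10.06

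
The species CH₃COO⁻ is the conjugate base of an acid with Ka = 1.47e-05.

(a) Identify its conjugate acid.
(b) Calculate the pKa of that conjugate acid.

(a) The conjugate acid is formed by adding one H⁺ to CH₃COO⁻, giving CH₃COOH. (b) pKa = -log(Ka) = -log(1.47e-05) = 4.83.

Conjugate acid: CH₃COOH; pK_a = 4.83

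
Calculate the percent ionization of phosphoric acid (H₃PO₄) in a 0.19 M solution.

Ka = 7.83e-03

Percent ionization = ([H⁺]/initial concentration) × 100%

Using Ka equilibrium: x² + Ka×x - Ka×C = 0. Solving: [H⁺] = 3.4854e-02. Percent = (3.4854e-02/0.19) × 100

Percent ionization = 18.3%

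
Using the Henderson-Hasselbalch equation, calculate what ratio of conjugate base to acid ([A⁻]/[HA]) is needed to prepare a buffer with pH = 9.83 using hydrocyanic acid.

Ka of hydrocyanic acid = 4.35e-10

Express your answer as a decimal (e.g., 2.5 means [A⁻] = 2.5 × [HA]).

pKa = -log(4.35e-10) = 9.3615. pH = pKa + log([A⁻]/[HA]), so log([A⁻]/[HA]) = pH − pKa = 9.83 − 9.3615 = 0.4685. [A⁻]/[HA] = 10^(0.4685) = 2.94

[A⁻]/[HA] = 2.94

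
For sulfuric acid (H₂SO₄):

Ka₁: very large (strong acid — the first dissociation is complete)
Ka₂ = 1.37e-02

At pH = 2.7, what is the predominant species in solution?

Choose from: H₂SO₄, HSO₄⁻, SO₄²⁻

The first dissociation is complete, so H₂SO₄ itself is never the predominant species in water; pKa₂ = -log(1.37e-02) = 1.86. For a polyprotic acid the predominant species crosses at each pKa: below pKa_n the protonated form dominates, above it the deprotonated form does. At pH = 2.7, the predominant species is SO₄²⁻.

SO₄²⁻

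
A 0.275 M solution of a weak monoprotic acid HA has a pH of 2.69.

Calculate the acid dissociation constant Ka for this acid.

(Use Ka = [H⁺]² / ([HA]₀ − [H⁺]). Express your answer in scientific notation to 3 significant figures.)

[H⁺] = 10^(−pH) = 10^(−2.69) = 2.042e-03 M. For HA ⇌ H⁺ + A⁻, Ka = [H⁺][A⁻]/[HA] = [H⁺]² / ([HA]₀ − [H⁺]) = (2.042e-03)² / (0.275 − 2.042e-03) = 1.53e-05.

K_a = 1.53e-05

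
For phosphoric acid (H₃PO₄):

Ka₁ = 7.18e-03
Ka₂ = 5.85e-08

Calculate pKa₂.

pKa₂ = -log(Ka₂) = -log(5.85e-08) = 7.23.

pK_{a2} = 7.23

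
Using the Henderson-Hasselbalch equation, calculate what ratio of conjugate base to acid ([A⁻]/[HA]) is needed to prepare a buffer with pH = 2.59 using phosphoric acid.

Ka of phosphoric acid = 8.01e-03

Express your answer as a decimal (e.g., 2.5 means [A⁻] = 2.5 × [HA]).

pKa = -log(8.01e-03) = 2.0964. pH = pKa + log([A⁻]/[HA]), so log([A⁻]/[HA]) = pH − pKa = 2.59 − 2.0964 = 0.4936. [A⁻]/[HA] = 10^(0.4936) = 3.12

[A⁻]/[HA] = 3.12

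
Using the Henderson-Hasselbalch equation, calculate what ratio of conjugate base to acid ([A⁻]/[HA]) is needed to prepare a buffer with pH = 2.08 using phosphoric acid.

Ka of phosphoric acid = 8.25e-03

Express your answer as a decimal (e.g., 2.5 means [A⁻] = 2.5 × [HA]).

pKa = -log(8.25e-03) = 2.0835. pH = pKa + log([A⁻]/[HA]), so log([A⁻]/[HA]) = pH − pKa = 2.08 − 2.0835 = -0.0035. [A⁻]/[HA] = 10^(-0.0035) = 0.992

[A⁻]/[HA] = 0.992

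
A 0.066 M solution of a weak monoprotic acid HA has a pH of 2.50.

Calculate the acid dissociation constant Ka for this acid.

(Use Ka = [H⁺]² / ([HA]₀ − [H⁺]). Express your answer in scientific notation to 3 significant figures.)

[H⁺] = 10^(−pH) = 10^(−2.50) = 3.162e-03 M. For HA ⇌ H⁺ + A⁻, Ka = [H⁺][A⁻]/[HA] = [H⁺]² / ([HA]₀ − [H⁺]) = (3.162e-03)² / (0.066 − 3.162e-03) = 1.59e-04.

K_a = 1.59e-04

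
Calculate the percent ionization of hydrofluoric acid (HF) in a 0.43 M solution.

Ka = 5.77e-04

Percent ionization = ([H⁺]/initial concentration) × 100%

Using Ka equilibrium: x² + Ka×x - Ka×C = 0. Solving: [H⁺] = 1.5466e-02. Percent = (1.5466e-02/0.43) × 100

Percent ionization = 3.6%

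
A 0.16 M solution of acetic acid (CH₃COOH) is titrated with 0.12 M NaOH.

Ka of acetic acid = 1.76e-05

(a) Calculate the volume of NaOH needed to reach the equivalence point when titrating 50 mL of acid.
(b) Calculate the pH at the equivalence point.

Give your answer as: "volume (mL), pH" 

moles acid = 0.16 × 50/1000 = 0.008 mol; V_base = moles/0.12 × 1000 = 66.7 mL. At equivalence only the conjugate base is present: [A⁻] = 0.008/0.117 = 6.8571e-02 M. Kb = Kw/Ka = 5.68e-10; [OH⁻] = √(Kb × [A⁻]) = 6.2419e-06; pOH = 5.20; pH = 14 - pOH = 8.80.

V = 66.7 mL, pH = 8.80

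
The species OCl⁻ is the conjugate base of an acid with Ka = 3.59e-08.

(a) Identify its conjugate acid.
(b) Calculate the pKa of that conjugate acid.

(a) The conjugate acid is formed by adding one H⁺ to OCl⁻, giving HOCl. (b) pKa = -log(Ka) = -log(3.59e-08) = 7.44.

Conjugate acid: HOCl; pK_a = 7.44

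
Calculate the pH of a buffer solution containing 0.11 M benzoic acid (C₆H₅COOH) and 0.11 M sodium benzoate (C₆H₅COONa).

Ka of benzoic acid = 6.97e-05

pKa = -log(6.97e-05) = 4.16. pH = pKa + log([A⁻]/[HA]) = 4.16 + log(0.11/0.11)

pH = 4.16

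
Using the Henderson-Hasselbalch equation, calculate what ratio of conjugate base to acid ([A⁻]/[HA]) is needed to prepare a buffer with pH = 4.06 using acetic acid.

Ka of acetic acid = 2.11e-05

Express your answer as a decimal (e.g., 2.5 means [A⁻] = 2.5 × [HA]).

pKa = -log(2.11e-05) = 4.6757. pH = pKa + log([A⁻]/[HA]), so log([A⁻]/[HA]) = pH − pKa = 4.06 − 4.6757 = -0.6157. [A⁻]/[HA] = 10^(-0.6157) = 0.242

[A⁻]/[HA] = 0.242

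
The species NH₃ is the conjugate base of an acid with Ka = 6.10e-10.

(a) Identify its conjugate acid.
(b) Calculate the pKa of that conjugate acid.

(a) The conjugate acid is formed by adding one H⁺ to NH₃, giving NH₄⁺. (b) pKa = -log(Ka) = -log(6.10e-10) = 9.21.

Conjugate acid: NH₄⁺; pK_a = 9.21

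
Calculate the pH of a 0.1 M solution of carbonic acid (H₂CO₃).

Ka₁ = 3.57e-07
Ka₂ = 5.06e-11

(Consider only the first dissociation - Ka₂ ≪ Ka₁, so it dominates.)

First dissociation dominates. From Ka₁ = [H⁺][HA⁻]/[H₂A], x² + Ka₁·x − Ka₁·C = 0 with C = 0.1 M and Ka₁ = 3.57e-07. Solving: [H⁺] = (−Ka₁ + √(Ka₁² + 4·Ka₁·C)) / 2 = 1.8877e-04 M. pH = -log(1.8877e-04) = 3.72.

pH = 3.72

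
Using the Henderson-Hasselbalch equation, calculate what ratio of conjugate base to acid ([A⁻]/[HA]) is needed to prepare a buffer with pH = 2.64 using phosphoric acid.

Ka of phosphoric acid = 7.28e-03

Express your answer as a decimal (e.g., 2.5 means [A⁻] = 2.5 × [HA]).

pKa = -log(7.28e-03) = 2.1379. pH = pKa + log([A⁻]/[HA]), so log([A⁻]/[HA]) = pH − pKa = 2.64 − 2.1379 = 0.5021. [A⁻]/[HA] = 10^(0.5021) = 3.18

[A⁻]/[HA] = 3.18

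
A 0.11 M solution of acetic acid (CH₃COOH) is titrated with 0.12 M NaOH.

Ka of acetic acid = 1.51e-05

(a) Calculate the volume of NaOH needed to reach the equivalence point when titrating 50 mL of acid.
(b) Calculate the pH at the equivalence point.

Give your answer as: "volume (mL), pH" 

moles acid = 0.11 × 50/1000 = 0.0055 mol; V_base = moles/0.12 × 1000 = 45.8 mL. At equivalence only the conjugate base is present: [A⁻] = 0.0055/0.096 = 5.7391e-02 M. Kb = Kw/Ka = 6.62e-10; [OH⁻] = √(Kb × [A⁻]) = 6.1650e-06; pOH = 5.21; pH = 14 - pOH = 8.79.

V = 45.8 mL, pH = 8.79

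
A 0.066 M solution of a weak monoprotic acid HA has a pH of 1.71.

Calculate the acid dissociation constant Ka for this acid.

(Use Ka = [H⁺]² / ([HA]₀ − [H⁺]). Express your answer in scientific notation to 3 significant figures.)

[H⁺] = 10^(−pH) = 10^(−1.71) = 1.950e-02 M. For HA ⇌ H⁺ + A⁻, Ka = [H⁺][A⁻]/[HA] = [H⁺]² / ([HA]₀ − [H⁺]) = (1.950e-02)² / (0.066 − 1.950e-02) = 8.18e-03.

K_a = 8.18e-03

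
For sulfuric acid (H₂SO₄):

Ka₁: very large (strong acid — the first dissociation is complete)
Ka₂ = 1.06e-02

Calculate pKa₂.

pKa₂ = -log(Ka₂) = -log(1.06e-02) = 1.97.

pK_{a2} = 1.97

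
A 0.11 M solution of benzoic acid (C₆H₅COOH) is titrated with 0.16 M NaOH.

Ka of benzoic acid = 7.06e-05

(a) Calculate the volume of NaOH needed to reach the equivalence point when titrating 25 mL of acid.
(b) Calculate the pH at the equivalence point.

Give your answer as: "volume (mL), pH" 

moles acid = 0.11 × 25/1000 = 0.00275 mol; V_base = moles/0.16 × 1000 = 17.2 mL. At equivalence only the conjugate base is present: [A⁻] = 0.00275/0.042 = 6.5185e-02 M. Kb = Kw/Ka = 1.42e-10; [OH⁻] = √(Kb × [A⁻]) = 3.0386e-06; pOH = 5.52; pH = 14 - pOH = 8.48.

V = 17.2 mL, pH = 8.48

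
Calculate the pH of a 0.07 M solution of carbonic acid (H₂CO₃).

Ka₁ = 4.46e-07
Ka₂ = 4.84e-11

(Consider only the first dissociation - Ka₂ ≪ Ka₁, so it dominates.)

First dissociation dominates. From Ka₁ = [H⁺][HA⁻]/[H₂A], x² + Ka₁·x − Ka₁·C = 0 with C = 0.07 M and Ka₁ = 4.46e-07. Solving: [H⁺] = (−Ka₁ + √(Ka₁² + 4·Ka₁·C)) / 2 = 1.7647e-04 M. pH = -log(1.7647e-04) = 3.75.

pH = 3.75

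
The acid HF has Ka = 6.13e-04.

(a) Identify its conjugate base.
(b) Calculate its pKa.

(a) The conjugate base is formed by removing one H⁺ from HF, giving F⁻. (b) pKa = -log(Ka) = -log(6.13e-04) = 3.21.

Conjugate base: F⁻; pK_a = 3.21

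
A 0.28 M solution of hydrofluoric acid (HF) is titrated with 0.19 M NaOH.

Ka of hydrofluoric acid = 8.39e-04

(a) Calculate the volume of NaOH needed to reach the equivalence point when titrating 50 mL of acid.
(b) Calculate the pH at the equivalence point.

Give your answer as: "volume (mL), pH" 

moles acid = 0.28 × 50/1000 = 0.014 mol; V_base = moles/0.19 × 1000 = 73.7 mL. At equivalence only the conjugate base is present: [A⁻] = 0.014/0.124 = 1.1319e-01 M. Kb = Kw/Ka = 1.19e-11; [OH⁻] = √(Kb × [A⁻]) = 1.1615e-06; pOH = 5.93; pH = 14 - pOH = 8.07.

V = 73.7 mL, pH = 8.07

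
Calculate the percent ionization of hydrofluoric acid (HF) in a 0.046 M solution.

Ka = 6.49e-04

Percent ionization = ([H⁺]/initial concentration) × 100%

Using Ka equilibrium: x² + Ka×x - Ka×C = 0. Solving: [H⁺] = 5.1490e-03. Percent = (5.1490e-03/0.046) × 100

Percent ionization = 11.2%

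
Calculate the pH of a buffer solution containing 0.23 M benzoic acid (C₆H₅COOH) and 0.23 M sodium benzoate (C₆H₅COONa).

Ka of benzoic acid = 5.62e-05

pKa = -log(5.62e-05) = 4.25. pH = pKa + log([A⁻]/[HA]) = 4.25 + log(0.23/0.23)

pH = 4.25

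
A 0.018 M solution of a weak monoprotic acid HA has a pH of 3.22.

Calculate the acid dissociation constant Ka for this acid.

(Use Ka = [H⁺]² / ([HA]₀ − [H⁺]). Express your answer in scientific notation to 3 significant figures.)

[H⁺] = 10^(−pH) = 10^(−3.22) = 6.026e-04 M. For HA ⇌ H⁺ + A⁻, Ka = [H⁺][A⁻]/[HA] = [H⁺]² / ([HA]₀ − [H⁺]) = (6.026e-04)² / (0.018 − 6.026e-04) = 2.09e-05.

K_a = 2.09e-05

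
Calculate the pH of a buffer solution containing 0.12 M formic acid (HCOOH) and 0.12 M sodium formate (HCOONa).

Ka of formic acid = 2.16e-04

pKa = -log(2.16e-04) = 3.67. pH = pKa + log([A⁻]/[HA]) = 3.67 + log(0.12/0.12)

pH = 3.67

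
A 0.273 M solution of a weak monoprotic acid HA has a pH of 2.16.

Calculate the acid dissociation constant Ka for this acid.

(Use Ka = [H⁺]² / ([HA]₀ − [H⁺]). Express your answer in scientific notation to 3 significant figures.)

[H⁺] = 10^(−pH) = 10^(−2.16) = 6.918e-03 M. For HA ⇌ H⁺ + A⁻, Ka = [H⁺][A⁻]/[HA] = [H⁺]² / ([HA]₀ − [H⁺]) = (6.918e-03)² / (0.273 − 6.918e-03) = 1.80e-04.

K_a = 1.80e-04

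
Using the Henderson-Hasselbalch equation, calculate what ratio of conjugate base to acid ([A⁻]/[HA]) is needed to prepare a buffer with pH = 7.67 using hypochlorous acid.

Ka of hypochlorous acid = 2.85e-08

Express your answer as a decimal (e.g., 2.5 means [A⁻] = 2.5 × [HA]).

pKa = -log(2.85e-08) = 7.5452. pH = pKa + log([A⁻]/[HA]), so log([A⁻]/[HA]) = pH − pKa = 7.67 − 7.5452 = 0.1248. [A⁻]/[HA] = 10^(0.1248) = 1.33

[A⁻]/[HA] = 1.33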